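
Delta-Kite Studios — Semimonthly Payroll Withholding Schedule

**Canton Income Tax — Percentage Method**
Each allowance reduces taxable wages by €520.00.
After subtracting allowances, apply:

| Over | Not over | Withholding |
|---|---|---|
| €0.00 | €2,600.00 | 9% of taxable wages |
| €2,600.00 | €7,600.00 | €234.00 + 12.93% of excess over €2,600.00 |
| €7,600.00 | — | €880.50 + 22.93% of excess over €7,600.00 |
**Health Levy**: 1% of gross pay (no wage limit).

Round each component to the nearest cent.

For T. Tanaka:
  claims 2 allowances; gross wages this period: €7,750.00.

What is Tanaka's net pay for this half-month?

€6,907.08

Canton Income Tax: taxable = €7,750.00 − 2×€520.00 = €6,710.00
  €234.00 + 12.93% × (€6,710.00 − €2,600.00) = €234.00 + 12.93% × €4,110.00 = €765.42
Health Levy: 1% × €7,750.00 = €77.50
Total withheld: €765.42 + €77.50 = €842.92
Net pay: €7,750.00 − €842.92 = €6,907.08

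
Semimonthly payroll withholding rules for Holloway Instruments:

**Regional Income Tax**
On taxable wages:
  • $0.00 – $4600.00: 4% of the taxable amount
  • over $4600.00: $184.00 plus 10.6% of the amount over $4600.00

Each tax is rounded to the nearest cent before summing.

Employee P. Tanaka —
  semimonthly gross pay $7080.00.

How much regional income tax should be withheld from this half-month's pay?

$446.88

Regional Income Tax: taxable = $7080.00
  $184.00 + 10.6% × ($7080.00 − $4600.00) = $184.00 + 10.6% × $2480.00 = $446.88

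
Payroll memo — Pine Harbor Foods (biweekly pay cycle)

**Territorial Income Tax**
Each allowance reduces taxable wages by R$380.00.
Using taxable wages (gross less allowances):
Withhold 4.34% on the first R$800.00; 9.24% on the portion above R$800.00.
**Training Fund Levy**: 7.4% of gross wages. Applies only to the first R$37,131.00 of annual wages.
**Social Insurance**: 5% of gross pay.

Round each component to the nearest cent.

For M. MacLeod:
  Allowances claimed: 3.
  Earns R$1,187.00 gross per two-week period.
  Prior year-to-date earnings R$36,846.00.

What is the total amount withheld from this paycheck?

R$82.48

Territorial Income Tax: taxable = R$1,187.00 − 3×R$380.00 = R$47.00
  4.34% × R$47.00 = R$2.04
Training Fund Levy: cap R$37,131.00 − YTD R$36,846.00 = R$285.00 subject; 7.4% × R$285.00 = R$21.09
Social Insurance: 5% × R$1,187.00 = R$59.35
Total: R$2.04 + R$21.09 + R$59.35 = R$82.48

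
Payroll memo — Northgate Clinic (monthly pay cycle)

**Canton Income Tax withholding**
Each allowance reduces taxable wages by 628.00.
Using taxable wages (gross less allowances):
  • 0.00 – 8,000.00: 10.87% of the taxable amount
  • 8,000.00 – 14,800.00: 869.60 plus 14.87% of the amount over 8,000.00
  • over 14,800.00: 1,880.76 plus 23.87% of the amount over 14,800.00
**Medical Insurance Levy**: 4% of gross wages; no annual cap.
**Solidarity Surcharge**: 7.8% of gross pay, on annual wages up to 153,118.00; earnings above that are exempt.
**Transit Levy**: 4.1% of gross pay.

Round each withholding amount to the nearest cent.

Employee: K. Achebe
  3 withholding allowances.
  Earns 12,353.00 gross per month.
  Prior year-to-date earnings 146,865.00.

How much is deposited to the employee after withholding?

Canton Income Tax: taxable = 12,353.00 − 3×628.00 = 10,469.00
  869.60 + 14.87% × (10,469.00 − 8,000.00) = 869.60 + 14.87% × 2,469.00 = 1,236.74
Medical Insurance Levy: 4% × 12,353.00 = 494.12
Solidarity Surcharge: cap 153,118.00 − YTD 146,865.00 = 6,253.00 subject; 7.8% × 6,253.00 = 487.73
Transit Levy: 4.1% × 12,353.00 = 506.47
Total withheld: 1,236.74 + 494.12 + 487.73 + 506.47 = 2,725.06
Net pay: 12,353.00 − 2,725.06 = 9,627.94

9,627.94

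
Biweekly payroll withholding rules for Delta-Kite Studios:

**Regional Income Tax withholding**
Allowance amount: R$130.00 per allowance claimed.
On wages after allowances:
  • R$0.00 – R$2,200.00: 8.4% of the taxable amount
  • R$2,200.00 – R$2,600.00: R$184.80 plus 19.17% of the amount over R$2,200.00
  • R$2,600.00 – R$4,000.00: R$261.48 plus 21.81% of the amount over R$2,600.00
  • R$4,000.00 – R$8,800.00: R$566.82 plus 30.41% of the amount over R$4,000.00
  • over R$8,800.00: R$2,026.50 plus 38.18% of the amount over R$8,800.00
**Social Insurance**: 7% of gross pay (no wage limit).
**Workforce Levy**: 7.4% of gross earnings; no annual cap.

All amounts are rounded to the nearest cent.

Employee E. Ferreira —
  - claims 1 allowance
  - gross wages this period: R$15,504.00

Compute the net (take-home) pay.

R$8,734.97

Regional Income Tax: taxable = R$15,504.00 − 1×R$130.00 = R$15,374.00
  R$2,026.50 + 38.18% × (R$15,374.00 − R$8,800.00) = R$2,026.50 + 38.18% × R$6,574.00 = R$4,536.45
Social Insurance: 7% × R$15,504.00 = R$1,085.28
Workforce Levy: 7.4% × R$15,504.00 = R$1,147.30
Total withheld: R$4,536.45 + R$1,085.28 + R$1,147.30 = R$6,769.03
Net pay: R$15,504.00 − R$6,769.03 = R$8,734.97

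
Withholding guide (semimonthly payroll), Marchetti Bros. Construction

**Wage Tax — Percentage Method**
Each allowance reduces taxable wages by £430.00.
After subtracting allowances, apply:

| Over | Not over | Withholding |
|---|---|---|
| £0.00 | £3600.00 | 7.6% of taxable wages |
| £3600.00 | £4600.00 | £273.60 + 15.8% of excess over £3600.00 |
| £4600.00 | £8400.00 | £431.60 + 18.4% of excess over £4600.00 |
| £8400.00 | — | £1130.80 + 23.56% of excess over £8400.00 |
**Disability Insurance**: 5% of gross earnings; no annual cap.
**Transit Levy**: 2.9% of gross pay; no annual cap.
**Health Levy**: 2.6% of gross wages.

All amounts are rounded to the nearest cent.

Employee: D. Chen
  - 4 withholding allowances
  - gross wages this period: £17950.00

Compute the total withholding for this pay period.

£4860.30

Wage Tax: taxable = £17950.00 − 4×£430.00 = £16230.00
  £1130.80 + 23.56% × (£16230.00 − £8400.00) = £1130.80 + 23.56% × £7830.00 = £2975.55
Disability Insurance: 5% × £17950.00 = £897.50
Transit Levy: 2.9% × £17950.00 = £520.55
Health Levy: 2.6% × £17950.00 = £466.70
Total: £2975.55 + £897.50 + £520.55 + £466.70 = £4860.30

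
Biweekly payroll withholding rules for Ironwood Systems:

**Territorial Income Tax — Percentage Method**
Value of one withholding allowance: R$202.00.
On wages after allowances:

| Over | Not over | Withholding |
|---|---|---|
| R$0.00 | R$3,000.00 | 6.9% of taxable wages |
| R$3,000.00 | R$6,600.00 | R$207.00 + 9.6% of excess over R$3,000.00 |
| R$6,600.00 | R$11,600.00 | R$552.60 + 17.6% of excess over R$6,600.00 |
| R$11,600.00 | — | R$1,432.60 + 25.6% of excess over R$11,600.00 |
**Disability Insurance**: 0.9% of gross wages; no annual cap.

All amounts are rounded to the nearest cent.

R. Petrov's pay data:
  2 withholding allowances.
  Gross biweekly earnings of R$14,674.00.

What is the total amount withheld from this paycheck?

R$2,248.19

Territorial Income Tax: taxable = R$14,674.00 − 2×R$202.00 = R$14,270.00
  R$1,432.60 + 25.6% × (R$14,270.00 − R$11,600.00) = R$1,432.60 + 25.6% × R$2,670.00 = R$2,116.12
Disability Insurance: 0.9% × R$14,674.00 = R$132.07
Total: R$2,116.12 + R$132.07 = R$2,248.19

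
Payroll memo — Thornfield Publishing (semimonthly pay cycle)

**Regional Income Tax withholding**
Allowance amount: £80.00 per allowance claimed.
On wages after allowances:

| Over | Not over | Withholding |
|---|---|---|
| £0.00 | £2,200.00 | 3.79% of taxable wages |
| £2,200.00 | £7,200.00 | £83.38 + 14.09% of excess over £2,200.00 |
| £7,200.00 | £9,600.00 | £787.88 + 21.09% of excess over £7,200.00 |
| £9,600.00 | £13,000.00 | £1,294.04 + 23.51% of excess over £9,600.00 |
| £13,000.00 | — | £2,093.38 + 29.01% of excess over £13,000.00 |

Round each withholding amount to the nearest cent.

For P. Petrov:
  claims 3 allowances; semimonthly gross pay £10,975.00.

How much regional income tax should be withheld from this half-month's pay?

£1,560.88

Regional Income Tax: taxable = £10,975.00 − 3×£80.00 = £10,735.00
  £1,294.04 + 23.51% × (£10,735.00 − £9,600.00) = £1,294.04 + 23.51% × £1,135.00 = £1,560.88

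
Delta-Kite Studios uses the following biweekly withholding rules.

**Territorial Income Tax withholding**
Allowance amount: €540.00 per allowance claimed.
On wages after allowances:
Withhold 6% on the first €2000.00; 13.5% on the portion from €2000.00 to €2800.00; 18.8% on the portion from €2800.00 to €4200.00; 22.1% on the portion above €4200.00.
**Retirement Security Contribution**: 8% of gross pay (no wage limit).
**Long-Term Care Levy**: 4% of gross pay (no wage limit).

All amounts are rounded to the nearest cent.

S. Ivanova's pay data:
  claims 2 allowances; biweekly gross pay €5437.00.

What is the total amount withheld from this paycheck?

Territorial Income Tax: taxable = €5437.00 − 2×€540.00 = €4357.00
  €491.20 + 22.1% × (€4357.00 − €4200.00) = €491.20 + 22.1% × €157.00 = €525.90
Retirement Security Contribution: 8% × €5437.00 = €434.96
Long-Term Care Levy: 4% × €5437.00 = €217.48
Total: €525.90 + €434.96 + €217.48 = €1178.34

€1178.34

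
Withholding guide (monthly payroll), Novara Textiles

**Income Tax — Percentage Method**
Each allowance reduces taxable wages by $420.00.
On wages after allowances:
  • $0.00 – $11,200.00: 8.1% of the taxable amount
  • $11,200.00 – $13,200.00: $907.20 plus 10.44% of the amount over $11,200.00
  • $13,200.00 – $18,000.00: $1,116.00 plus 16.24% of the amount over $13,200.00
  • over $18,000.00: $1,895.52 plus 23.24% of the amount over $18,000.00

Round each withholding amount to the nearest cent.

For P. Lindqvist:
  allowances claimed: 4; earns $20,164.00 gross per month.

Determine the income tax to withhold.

Income Tax: taxable = $20,164.00 − 4×$420.00 = $18,484.00
  $1,895.52 + 23.24% × ($18,484.00 − $18,000.00) = $1,895.52 + 23.24% × $484.00 = $2,008.00

$2,008.00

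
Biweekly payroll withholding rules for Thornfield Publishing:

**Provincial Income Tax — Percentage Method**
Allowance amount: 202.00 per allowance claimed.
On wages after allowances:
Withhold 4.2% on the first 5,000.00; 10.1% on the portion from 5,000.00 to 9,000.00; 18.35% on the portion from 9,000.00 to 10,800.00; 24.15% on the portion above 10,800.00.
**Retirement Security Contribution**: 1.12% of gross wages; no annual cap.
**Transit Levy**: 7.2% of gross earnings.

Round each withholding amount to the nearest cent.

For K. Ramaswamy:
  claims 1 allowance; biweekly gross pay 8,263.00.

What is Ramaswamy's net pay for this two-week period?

Provincial Income Tax: taxable = 8,263.00 − 1×202.00 = 8,061.00
  210.00 + 10.1% × (8,061.00 − 5,000.00) = 210.00 + 10.1% × 3,061.00 = 519.16
Retirement Security Contribution: 1.12% × 8,263.00 = 92.55
Transit Levy: 7.2% × 8,263.00 = 594.94
Total withheld: 519.16 + 92.55 + 594.94 = 1,206.65
Net pay: 8,263.00 − 1,206.65 = 7,056.35

7,056.35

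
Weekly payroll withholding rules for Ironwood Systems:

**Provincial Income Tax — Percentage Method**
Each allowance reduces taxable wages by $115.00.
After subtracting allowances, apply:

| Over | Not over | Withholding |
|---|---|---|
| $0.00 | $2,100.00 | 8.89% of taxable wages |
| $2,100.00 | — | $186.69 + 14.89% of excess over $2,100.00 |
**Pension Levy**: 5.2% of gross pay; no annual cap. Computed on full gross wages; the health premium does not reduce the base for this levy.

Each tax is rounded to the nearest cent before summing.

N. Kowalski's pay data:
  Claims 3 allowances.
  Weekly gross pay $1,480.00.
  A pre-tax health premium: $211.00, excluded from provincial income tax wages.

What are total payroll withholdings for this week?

Provincial Income Tax: taxable = $1,480.00 − $211.00 − 3×$115.00 = $924.00
  8.89% × $924.00 = $82.14
Pension Levy: 5.2% × $1,480.00 = $76.96
Total: $82.14 + $76.96 = $159.10

$159.10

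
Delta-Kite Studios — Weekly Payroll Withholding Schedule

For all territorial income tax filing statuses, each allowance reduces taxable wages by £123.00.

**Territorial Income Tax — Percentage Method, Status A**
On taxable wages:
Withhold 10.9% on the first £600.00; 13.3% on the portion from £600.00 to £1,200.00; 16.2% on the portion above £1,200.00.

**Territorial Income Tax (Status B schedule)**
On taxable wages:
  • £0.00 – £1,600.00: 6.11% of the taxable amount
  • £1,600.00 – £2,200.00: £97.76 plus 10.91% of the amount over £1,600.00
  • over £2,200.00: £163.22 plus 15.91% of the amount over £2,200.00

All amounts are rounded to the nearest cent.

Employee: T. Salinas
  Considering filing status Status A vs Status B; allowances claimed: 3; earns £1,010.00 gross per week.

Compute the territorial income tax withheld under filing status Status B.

Territorial Income Tax (Status B): taxable = £1,010.00 − 3×£123.00 = £641.00
  6.11% × £641.00 = £39.17

£39.17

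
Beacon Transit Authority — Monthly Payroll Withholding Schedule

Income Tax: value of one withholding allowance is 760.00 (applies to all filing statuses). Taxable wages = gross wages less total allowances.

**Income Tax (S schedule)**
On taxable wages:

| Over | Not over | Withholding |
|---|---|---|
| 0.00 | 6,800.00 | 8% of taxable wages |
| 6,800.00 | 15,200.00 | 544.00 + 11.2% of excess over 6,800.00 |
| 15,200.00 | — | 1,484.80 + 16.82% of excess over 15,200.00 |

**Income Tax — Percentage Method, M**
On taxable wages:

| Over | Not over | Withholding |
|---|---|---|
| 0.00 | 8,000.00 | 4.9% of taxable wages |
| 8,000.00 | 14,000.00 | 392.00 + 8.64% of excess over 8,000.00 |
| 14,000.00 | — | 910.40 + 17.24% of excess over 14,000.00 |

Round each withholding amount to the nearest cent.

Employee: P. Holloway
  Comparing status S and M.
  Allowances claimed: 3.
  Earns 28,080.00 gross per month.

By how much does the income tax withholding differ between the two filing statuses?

Income Tax (S): taxable = 28,080.00 − 3×760.00 = 25,800.00
  1,484.80 + 16.82% × (25,800.00 − 15,200.00) = 1,484.80 + 16.82% × 10,600.00 = 3,267.72
Income Tax (M): taxable = 28,080.00 − 3×760.00 = 25,800.00
  910.40 + 17.24% × (25,800.00 − 14,000.00) = 910.40 + 17.24% × 11,800.00 = 2,944.72
Difference: |3,267.72 − 2,944.72| = 323.00 (higher under S)

323.00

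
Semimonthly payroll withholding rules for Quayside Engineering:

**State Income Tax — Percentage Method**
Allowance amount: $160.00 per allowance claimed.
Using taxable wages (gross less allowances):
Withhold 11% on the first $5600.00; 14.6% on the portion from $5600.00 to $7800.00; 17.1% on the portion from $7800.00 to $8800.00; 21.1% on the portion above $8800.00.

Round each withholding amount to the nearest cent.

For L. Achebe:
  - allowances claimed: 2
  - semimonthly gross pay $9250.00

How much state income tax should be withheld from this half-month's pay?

$1135.63

State Income Tax: taxable = $9250.00 − 2×$160.00 = $8930.00
  $1108.20 + 21.1% × ($8930.00 − $8800.00) = $1108.20 + 21.1% × $130.00 = $1135.63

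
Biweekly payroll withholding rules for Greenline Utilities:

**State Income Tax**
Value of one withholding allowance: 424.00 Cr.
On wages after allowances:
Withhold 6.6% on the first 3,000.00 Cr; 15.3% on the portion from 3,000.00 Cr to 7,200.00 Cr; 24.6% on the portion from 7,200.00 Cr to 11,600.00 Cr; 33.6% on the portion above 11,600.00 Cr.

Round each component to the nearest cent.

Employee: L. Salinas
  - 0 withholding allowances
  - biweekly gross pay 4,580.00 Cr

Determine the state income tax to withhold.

439.74 Cr

State Income Tax: taxable = 4,580.00 Cr
  198.00 Cr + 15.3% × (4,580.00 Cr − 3,000.00 Cr) = 198.00 Cr + 15.3% × 1,580.00 Cr = 439.74 Cr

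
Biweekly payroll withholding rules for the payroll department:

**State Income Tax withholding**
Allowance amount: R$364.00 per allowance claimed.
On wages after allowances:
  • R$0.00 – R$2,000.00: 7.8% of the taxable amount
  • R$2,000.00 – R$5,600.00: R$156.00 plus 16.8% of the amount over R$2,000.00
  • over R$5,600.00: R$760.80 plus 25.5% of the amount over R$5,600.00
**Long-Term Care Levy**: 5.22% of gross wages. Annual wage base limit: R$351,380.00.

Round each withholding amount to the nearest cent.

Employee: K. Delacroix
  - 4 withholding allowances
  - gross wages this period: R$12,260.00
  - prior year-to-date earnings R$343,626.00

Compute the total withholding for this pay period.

R$2,492.58

State Income Tax: taxable = R$12,260.00 − 4×R$364.00 = R$10,804.00
  R$760.80 + 25.5% × (R$10,804.00 − R$5,600.00) = R$760.80 + 25.5% × R$5,204.00 = R$2,087.82
Long-Term Care Levy: cap R$351,380.00 − YTD R$343,626.00 = R$7,754.00 subject; 5.22% × R$7,754.00 = R$404.76
Total: R$2,087.82 + R$404.76 = R$2,492.58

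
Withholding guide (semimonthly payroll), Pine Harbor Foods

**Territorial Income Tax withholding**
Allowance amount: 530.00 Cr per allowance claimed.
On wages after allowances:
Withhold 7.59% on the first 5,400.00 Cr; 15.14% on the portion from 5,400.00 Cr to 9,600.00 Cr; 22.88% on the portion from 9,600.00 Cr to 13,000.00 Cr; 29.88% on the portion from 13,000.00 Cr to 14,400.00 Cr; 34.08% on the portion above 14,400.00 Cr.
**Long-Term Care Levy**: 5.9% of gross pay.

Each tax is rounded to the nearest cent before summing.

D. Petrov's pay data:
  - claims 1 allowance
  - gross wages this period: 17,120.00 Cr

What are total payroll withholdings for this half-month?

Territorial Income Tax: taxable = 17,120.00 Cr − 1×530.00 Cr = 16,590.00 Cr
  2,241.98 Cr + 34.08% × (16,590.00 Cr − 14,400.00 Cr) = 2,241.98 Cr + 34.08% × 2,190.00 Cr = 2,988.33 Cr
Long-Term Care Levy: 5.9% × 17,120.00 Cr = 1,010.08 Cr
Total: 2,988.33 Cr + 1,010.08 Cr = 3,998.41 Cr

3,998.41 Cr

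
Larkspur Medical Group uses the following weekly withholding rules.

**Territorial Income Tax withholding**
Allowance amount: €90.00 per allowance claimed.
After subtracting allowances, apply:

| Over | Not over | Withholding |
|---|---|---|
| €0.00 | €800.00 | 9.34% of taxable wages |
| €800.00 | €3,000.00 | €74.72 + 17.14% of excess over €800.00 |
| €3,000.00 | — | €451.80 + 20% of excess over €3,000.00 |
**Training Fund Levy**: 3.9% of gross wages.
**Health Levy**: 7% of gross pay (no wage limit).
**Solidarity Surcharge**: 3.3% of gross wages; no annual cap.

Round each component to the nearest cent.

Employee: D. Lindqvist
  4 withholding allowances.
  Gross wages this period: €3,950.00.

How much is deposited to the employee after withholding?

€2,819.30

Territorial Income Tax: taxable = €3,950.00 − 4×€90.00 = €3,590.00
  €451.80 + 20% × (€3,590.00 − €3,000.00) = €451.80 + 20% × €590.00 = €569.80
Training Fund Levy: 3.9% × €3,950.00 = €154.05
Health Levy: 7% × €3,950.00 = €276.50
Solidarity Surcharge: 3.3% × €3,950.00 = €130.35
Total withheld: €569.80 + €154.05 + €276.50 + €130.35 = €1,130.70
Net pay: €3,950.00 − €1,130.70 = €2,819.30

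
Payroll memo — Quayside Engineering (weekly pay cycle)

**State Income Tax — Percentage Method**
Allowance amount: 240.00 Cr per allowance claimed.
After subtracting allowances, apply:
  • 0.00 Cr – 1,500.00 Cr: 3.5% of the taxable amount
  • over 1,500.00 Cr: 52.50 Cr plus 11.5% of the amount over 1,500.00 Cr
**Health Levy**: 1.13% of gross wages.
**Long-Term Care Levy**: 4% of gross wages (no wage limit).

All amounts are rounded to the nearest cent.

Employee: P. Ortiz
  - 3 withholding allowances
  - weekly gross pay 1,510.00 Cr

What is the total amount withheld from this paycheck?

105.11 Cr

State Income Tax: taxable = 1,510.00 Cr − 3×240.00 Cr = 790.00 Cr
  3.5% × 790.00 Cr = 27.65 Cr
Health Levy: 1.13% × 1,510.00 Cr = 17.06 Cr
Long-Term Care Levy: 4% × 1,510.00 Cr = 60.40 Cr
Total: 27.65 Cr + 17.06 Cr + 60.40 Cr = 105.11 Cr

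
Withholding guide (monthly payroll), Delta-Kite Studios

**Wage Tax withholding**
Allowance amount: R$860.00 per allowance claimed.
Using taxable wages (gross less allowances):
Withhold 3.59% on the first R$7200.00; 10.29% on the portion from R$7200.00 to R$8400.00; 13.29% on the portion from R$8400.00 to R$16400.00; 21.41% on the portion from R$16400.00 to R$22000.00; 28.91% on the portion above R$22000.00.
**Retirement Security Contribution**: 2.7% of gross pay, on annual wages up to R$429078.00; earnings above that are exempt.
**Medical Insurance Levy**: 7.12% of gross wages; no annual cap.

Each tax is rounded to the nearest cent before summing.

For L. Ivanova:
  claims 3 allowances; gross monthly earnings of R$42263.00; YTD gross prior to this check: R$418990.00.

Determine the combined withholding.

Wage Tax: taxable = R$42263.00 − 3×R$860.00 = R$39683.00
  R$2644.12 + 28.91% × (R$39683.00 − R$22000.00) = R$2644.12 + 28.91% × R$17683.00 = R$7756.28
Retirement Security Contribution: cap R$429078.00 − YTD R$418990.00 = R$10088.00 subject; 2.7% × R$10088.00 = R$272.38
Medical Insurance Levy: 7.12% × R$42263.00 = R$3009.13
Total: R$7756.28 + R$272.38 + R$3009.13 = R$11037.79

R$11037.79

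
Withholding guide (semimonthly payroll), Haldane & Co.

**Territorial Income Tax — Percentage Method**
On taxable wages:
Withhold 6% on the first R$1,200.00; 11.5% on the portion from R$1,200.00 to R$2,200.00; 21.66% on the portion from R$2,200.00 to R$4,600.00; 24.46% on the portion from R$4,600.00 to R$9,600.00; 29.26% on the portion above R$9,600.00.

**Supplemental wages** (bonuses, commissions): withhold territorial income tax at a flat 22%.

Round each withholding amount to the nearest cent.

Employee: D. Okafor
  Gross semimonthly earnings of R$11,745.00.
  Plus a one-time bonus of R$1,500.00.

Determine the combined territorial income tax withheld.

Territorial Income Tax: taxable = R$11,745.00
  R$1,929.84 + 29.26% × (R$11,745.00 − R$9,600.00) = R$1,929.84 + 29.26% × R$2,145.00 = R$2,557.47
Supplemental (22% flat on bonus): 22% × R$1,500.00 = R$330.00
Total territorial income tax: R$2,557.47 + R$330.00 = R$2,887.47

R$2,887.47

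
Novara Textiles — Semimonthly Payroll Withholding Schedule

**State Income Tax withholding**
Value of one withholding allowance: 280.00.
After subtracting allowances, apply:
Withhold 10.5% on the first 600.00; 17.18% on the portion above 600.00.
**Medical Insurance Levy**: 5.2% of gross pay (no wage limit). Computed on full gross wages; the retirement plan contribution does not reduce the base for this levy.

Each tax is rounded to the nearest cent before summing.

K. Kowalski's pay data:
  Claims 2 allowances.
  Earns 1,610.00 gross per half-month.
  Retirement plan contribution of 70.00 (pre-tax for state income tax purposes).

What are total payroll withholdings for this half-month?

212.00

State Income Tax: taxable = 1,610.00 − 70.00 − 2×280.00 = 980.00
  63.00 + 17.18% × (980.00 − 600.00) = 63.00 + 17.18% × 380.00 = 128.28
Medical Insurance Levy: 5.2% × 1,610.00 = 83.72
Total: 128.28 + 83.72 = 212.00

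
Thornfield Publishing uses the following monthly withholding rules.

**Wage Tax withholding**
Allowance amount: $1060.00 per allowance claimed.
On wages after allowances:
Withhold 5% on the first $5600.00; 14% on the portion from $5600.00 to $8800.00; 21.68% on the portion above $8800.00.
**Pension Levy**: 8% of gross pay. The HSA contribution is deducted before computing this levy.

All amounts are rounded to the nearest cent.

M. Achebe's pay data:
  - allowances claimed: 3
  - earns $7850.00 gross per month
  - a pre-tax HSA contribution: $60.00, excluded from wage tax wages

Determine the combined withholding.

Wage Tax: taxable = $7850.00 − $60.00 − 3×$1060.00 = $4610.00
  5% × $4610.00 = $230.50
Pension Levy: 8% × $7790.00 = $623.20
Total: $230.50 + $623.20 = $853.70

$853.70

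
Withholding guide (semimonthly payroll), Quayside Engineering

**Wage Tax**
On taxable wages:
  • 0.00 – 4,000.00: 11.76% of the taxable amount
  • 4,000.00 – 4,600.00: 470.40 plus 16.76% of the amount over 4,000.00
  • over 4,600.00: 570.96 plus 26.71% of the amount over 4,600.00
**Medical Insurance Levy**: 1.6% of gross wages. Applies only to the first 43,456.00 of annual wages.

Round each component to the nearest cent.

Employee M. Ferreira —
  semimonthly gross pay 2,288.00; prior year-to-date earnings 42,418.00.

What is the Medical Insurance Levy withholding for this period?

Medical Insurance Levy: cap 43,456.00 − YTD 42,418.00 = 1,038.00 subject; 1.6% × 1,038.00 = 16.61

16.61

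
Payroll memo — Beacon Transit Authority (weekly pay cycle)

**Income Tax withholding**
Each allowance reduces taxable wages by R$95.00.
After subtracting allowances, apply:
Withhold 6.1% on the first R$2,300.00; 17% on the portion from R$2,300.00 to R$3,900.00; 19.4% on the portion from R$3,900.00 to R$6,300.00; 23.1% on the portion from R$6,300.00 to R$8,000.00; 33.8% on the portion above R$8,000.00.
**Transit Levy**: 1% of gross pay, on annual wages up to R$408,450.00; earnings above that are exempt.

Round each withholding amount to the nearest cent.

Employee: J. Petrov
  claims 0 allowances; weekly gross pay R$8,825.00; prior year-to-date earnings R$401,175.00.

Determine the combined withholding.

R$1,622.20

Income Tax: taxable = R$8,825.00
  R$1,270.60 + 33.8% × (R$8,825.00 − R$8,000.00) = R$1,270.60 + 33.8% × R$825.00 = R$1,549.45
Transit Levy: cap R$408,450.00 − YTD R$401,175.00 = R$7,275.00 subject; 1% × R$7,275.00 = R$72.75
Total: R$1,549.45 + R$72.75 = R$1,622.20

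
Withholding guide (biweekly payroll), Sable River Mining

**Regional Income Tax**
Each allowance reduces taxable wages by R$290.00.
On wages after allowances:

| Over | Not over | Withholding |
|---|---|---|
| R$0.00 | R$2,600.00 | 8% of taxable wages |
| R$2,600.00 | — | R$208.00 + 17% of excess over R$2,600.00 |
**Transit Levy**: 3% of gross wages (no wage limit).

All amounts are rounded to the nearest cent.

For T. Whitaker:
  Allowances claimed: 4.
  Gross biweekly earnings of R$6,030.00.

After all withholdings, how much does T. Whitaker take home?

R$5,255.20

Regional Income Tax: taxable = R$6,030.00 − 4×R$290.00 = R$4,870.00
  R$208.00 + 17% × (R$4,870.00 − R$2,600.00) = R$208.00 + 17% × R$2,270.00 = R$593.90
Transit Levy: 3% × R$6,030.00 = R$180.90
Total withheld: R$593.90 + R$180.90 = R$774.80
Net pay: R$6,030.00 − R$774.80 = R$5,255.20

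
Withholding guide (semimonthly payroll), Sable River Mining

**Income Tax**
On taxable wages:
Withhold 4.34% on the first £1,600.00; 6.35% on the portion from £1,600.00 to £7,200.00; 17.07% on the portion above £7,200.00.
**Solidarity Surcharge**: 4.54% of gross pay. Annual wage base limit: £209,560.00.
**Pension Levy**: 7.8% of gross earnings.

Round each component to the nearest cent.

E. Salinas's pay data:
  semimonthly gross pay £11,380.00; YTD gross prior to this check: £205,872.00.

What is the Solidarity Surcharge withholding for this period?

Solidarity Surcharge: cap £209,560.00 − YTD £205,872.00 = £3,688.00 subject; 4.54% × £3,688.00 = £167.44

£167.44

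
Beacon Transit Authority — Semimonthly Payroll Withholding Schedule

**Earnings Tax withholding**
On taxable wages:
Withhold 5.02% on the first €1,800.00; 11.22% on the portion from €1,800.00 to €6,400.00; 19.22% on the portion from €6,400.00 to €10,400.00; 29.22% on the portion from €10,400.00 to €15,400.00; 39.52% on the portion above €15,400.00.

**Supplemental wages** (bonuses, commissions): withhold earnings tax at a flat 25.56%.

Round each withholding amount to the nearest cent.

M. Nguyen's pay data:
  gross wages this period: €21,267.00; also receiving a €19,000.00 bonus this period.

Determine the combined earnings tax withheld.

Earnings Tax: taxable = €21,267.00
  €2,836.28 + 39.52% × (€21,267.00 − €15,400.00) = €2,836.28 + 39.52% × €5,867.00 = €5,154.92
Supplemental (25.56% flat on bonus): 25.56% × €19,000.00 = €4,856.40
Total earnings tax: €5,154.92 + €4,856.40 = €10,011.32

€10,011.32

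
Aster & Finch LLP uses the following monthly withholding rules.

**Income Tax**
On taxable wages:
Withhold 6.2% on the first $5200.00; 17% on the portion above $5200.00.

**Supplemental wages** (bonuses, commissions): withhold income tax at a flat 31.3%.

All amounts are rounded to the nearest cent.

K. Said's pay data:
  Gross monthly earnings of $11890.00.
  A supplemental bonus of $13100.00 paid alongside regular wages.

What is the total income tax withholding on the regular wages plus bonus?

$5560.00

Income Tax: taxable = $11890.00
  $322.40 + 17% × ($11890.00 − $5200.00) = $322.40 + 17% × $6690.00 = $1459.70
Supplemental (31.3% flat on bonus): 31.3% × $13100.00 = $4100.30
Total income tax: $1459.70 + $4100.30 = $5560.00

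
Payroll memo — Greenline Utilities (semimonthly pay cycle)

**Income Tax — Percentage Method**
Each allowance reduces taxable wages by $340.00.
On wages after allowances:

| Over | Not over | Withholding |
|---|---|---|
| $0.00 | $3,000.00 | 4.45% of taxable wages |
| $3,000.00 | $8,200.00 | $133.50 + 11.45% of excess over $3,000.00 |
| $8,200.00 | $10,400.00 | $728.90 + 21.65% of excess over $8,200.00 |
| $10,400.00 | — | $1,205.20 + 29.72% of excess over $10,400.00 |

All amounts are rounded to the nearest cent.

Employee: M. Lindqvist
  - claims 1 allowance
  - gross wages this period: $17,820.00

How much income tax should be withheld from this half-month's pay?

$3,309.38

Income Tax: taxable = $17,820.00 − 1×$340.00 = $17,480.00
  $1,205.20 + 29.72% × ($17,480.00 − $10,400.00) = $1,205.20 + 29.72% × $7,080.00 = $3,309.38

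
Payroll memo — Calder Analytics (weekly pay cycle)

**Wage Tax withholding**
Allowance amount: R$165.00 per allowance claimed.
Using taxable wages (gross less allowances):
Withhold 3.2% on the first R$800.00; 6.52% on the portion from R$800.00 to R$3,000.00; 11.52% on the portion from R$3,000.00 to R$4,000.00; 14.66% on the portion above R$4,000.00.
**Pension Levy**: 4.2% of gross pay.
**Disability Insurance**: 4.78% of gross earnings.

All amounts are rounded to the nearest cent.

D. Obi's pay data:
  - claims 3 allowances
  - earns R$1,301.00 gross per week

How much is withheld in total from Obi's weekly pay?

Wage Tax: taxable = R$1,301.00 − 3×R$165.00 = R$806.00
  R$25.60 + 6.52% × (R$806.00 − R$800.00) = R$25.60 + 6.52% × R$6.00 = R$25.99
Pension Levy: 4.2% × R$1,301.00 = R$54.64
Disability Insurance: 4.78% × R$1,301.00 = R$62.19
Total: R$25.99 + R$54.64 + R$62.19 = R$142.82

R$142.82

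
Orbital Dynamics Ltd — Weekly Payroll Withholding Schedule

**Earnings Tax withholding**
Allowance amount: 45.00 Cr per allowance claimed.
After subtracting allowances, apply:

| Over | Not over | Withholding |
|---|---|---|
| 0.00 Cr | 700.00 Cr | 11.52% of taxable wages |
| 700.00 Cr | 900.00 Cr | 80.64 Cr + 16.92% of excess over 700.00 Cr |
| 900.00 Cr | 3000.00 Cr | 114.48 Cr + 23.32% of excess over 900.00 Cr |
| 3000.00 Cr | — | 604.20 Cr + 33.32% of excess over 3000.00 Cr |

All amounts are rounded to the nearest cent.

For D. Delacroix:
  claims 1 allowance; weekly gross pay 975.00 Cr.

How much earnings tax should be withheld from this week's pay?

121.48 Cr

Earnings Tax: taxable = 975.00 Cr − 1×45.00 Cr = 930.00 Cr
  114.48 Cr + 23.32% × (930.00 Cr − 900.00 Cr) = 114.48 Cr + 23.32% × 30.00 Cr = 121.48 Cr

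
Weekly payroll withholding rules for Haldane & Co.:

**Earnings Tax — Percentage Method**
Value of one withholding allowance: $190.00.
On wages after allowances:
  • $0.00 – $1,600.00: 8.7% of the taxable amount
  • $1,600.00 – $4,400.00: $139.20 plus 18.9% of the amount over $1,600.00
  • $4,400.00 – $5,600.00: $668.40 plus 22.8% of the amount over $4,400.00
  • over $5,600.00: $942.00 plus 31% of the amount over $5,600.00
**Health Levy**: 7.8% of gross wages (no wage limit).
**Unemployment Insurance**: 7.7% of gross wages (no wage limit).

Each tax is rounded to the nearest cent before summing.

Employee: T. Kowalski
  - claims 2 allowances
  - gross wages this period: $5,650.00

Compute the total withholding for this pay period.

Earnings Tax: taxable = $5,650.00 − 2×$190.00 = $5,270.00
  $668.40 + 22.8% × ($5,270.00 − $4,400.00) = $668.40 + 22.8% × $870.00 = $866.76
Health Levy: 7.8% × $5,650.00 = $440.70
Unemployment Insurance: 7.7% × $5,650.00 = $435.05
Total: $866.76 + $440.70 + $435.05 = $1,742.51

$1,742.51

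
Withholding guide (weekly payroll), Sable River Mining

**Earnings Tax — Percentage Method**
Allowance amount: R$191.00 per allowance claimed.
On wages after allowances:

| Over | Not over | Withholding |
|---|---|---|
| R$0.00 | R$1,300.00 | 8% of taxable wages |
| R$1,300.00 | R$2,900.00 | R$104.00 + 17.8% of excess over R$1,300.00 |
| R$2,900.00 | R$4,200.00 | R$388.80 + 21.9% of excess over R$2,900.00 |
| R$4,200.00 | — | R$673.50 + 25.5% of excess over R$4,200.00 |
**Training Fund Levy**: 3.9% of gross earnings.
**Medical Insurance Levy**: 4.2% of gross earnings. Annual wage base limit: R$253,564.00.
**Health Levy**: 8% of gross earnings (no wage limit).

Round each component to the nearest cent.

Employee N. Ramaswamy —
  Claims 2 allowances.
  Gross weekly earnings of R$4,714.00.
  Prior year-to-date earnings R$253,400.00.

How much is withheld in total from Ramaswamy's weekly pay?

R$1,275.02

Earnings Tax: taxable = R$4,714.00 − 2×R$191.00 = R$4,332.00
  R$673.50 + 25.5% × (R$4,332.00 − R$4,200.00) = R$673.50 + 25.5% × R$132.00 = R$707.16
Training Fund Levy: 3.9% × R$4,714.00 = R$183.85
Medical Insurance Levy: cap R$253,564.00 − YTD R$253,400.00 = R$164.00 subject; 4.2% × R$164.00 = R$6.89
Health Levy: 8% × R$4,714.00 = R$377.12
Total: R$707.16 + R$183.85 + R$6.89 + R$377.12 = R$1,275.02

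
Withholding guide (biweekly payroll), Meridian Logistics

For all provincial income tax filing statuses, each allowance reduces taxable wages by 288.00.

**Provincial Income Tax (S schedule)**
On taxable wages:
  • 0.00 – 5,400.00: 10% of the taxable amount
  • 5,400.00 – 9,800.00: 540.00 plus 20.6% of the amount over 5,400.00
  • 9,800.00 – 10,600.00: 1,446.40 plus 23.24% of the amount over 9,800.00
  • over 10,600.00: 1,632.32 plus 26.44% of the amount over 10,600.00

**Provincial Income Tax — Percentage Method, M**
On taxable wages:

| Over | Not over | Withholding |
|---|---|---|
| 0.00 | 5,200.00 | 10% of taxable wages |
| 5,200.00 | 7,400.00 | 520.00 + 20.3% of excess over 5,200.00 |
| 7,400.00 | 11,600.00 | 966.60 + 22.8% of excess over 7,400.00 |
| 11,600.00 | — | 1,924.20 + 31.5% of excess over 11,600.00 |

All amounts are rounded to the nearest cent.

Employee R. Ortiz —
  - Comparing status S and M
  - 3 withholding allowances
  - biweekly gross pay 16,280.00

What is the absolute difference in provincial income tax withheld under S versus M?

220.57

Provincial Income Tax (S): taxable = 16,280.00 − 3×288.00 = 15,416.00
  1,632.32 + 26.44% × (15,416.00 − 10,600.00) = 1,632.32 + 26.44% × 4,816.00 = 2,905.67
Provincial Income Tax (M): taxable = 16,280.00 − 3×288.00 = 15,416.00
  1,924.20 + 31.5% × (15,416.00 − 11,600.00) = 1,924.20 + 31.5% × 3,816.00 = 3,126.24
Difference: |2,905.67 − 3,126.24| = 220.57 (higher under M)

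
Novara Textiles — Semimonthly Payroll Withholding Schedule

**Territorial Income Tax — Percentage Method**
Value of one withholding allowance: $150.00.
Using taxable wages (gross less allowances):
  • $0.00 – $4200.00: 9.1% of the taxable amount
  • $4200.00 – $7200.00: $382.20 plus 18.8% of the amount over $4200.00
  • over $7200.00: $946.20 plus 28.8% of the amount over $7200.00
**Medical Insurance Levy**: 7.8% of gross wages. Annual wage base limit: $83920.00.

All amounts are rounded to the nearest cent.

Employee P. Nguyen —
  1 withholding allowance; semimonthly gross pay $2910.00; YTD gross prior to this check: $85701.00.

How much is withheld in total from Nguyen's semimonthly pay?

$251.16

Territorial Income Tax: taxable = $2910.00 − 1×$150.00 = $2760.00
  9.1% × $2760.00 = $251.16
Medical Insurance Levy: YTD $85701.00 ≥ cap $83920.00 → $0.00
Total: $251.16 + $0.00 = $251.16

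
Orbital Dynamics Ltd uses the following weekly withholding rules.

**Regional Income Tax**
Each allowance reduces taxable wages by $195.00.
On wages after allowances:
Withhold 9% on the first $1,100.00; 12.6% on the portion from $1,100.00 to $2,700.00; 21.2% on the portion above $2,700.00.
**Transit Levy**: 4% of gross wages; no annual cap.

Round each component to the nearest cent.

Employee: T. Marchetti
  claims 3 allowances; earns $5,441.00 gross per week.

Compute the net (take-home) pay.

$4,465.69

Regional Income Tax: taxable = $5,441.00 − 3×$195.00 = $4,856.00
  $300.60 + 21.2% × ($4,856.00 − $2,700.00) = $300.60 + 21.2% × $2,156.00 = $757.67
Transit Levy: 4% × $5,441.00 = $217.64
Total withheld: $757.67 + $217.64 = $975.31
Net pay: $5,441.00 − $975.31 = $4,465.69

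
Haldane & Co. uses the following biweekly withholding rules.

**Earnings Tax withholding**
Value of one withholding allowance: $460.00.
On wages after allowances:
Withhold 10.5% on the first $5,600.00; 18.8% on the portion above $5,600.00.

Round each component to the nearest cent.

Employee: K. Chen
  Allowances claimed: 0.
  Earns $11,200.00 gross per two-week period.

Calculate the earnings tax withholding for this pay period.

$1,640.80

Earnings Tax: taxable = $11,200.00
  $588.00 + 18.8% × ($11,200.00 − $5,600.00) = $588.00 + 18.8% × $5,600.00 = $1,640.80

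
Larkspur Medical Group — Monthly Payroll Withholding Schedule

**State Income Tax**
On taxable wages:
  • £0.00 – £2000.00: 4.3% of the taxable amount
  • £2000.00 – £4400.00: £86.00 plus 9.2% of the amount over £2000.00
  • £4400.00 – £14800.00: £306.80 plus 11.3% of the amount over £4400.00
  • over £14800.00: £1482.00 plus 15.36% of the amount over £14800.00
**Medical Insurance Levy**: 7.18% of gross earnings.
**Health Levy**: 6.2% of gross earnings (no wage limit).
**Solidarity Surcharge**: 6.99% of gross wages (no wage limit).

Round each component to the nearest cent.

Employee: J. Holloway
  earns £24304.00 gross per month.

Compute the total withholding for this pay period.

£7892.54

State Income Tax: taxable = £24304.00
  £1482.00 + 15.36% × (£24304.00 − £14800.00) = £1482.00 + 15.36% × £9504.00 = £2941.81
Medical Insurance Levy: 7.18% × £24304.00 = £1745.03
Health Levy: 6.2% × £24304.00 = £1506.85
Solidarity Surcharge: 6.99% × £24304.00 = £1698.85
Total: £2941.81 + £1745.03 + £1506.85 + £1698.85 = £7892.54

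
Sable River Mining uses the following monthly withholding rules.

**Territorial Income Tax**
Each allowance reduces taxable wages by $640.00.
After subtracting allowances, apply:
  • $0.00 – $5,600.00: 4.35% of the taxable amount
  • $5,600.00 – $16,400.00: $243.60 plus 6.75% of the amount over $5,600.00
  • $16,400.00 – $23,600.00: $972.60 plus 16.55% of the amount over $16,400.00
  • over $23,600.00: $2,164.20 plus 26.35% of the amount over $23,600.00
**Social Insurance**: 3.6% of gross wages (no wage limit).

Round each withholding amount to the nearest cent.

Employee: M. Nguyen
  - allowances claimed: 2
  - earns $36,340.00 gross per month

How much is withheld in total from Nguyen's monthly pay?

Territorial Income Tax: taxable = $36,340.00 − 2×$640.00 = $35,060.00
  $2,164.20 + 26.35% × ($35,060.00 − $23,600.00) = $2,164.20 + 26.35% × $11,460.00 = $5,183.91
Social Insurance: 3.6% × $36,340.00 = $1,308.24
Total: $5,183.91 + $1,308.24 = $6,492.15

$6,492.15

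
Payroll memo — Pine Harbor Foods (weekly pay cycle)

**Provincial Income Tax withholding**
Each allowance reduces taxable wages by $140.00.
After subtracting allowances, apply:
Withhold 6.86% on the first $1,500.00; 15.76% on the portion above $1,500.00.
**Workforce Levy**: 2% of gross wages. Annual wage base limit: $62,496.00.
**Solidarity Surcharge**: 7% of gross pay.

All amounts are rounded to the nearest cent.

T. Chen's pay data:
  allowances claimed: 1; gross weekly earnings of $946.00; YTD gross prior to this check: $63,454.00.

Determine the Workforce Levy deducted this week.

$0.00

Workforce Levy: YTD $63,454.00 ≥ cap $62,496.00 → $0.00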